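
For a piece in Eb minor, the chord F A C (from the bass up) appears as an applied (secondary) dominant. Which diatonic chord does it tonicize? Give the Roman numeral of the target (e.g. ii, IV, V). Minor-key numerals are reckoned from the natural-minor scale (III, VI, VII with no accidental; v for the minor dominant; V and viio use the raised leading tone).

The chord is a major triad on F.
A dominant resolves down a perfect fifth: F → Bb. In Eb minor, Bb is scale degree 5, i.e. V.

V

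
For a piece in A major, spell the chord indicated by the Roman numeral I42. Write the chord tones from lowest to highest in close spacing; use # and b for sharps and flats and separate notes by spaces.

G# A C# E

In A major, the tonic is A, and the diatonic chord built there is a major seventh chord.
Stacking thirds from A gives A-C#-E-G#.
With the 42 figure the chord is in third inversion; from the bass G# upward in close position it reads G#-A-C#-E.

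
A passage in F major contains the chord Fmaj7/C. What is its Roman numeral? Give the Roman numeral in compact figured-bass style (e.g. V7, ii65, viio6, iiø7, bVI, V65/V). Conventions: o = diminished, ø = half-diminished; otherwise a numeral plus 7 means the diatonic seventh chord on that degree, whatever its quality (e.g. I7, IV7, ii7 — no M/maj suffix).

Stacked in thirds the chord is F-A-C-E: a major seventh chord on F.
F is scale degree 1 in F major, and a major seventh chord on that degree is written I7.
With C in the bass the chord is in second inversion, so the figured bass is 43.

I43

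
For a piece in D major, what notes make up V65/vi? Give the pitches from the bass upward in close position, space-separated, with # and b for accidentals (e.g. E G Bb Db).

V65/vi is a secondary dominant — the dominant seventh of vi. vi in D major is B, so the applied chord's root is F#, a perfect fifth above.
Building a dominant seventh chord on F# gives F#-A#-C#-E.
The figured bass 65 indicates first inversion, placing the third (A#) in the bass: A#-C#-E-F#.

A# C# E F#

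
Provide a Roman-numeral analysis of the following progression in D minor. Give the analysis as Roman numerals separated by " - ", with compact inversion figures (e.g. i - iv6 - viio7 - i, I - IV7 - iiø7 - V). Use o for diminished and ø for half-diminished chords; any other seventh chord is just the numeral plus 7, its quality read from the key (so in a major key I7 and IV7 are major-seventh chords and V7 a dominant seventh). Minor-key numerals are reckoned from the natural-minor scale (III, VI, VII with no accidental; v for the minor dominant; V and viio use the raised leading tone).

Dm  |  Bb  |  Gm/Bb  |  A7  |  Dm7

Dm: root D is the tonic; minor triad there is i.
Bb: root Bb is the submediant; major triad there is VI.
Gm/Bb: minor triad on G = scale degree 4 → iv6.
A7 has root A, degree 5 in D minor, so V7.
Dm7: root D is the tonic; minor seventh chord there is i7.

i - VI - iv6 - V7 - i7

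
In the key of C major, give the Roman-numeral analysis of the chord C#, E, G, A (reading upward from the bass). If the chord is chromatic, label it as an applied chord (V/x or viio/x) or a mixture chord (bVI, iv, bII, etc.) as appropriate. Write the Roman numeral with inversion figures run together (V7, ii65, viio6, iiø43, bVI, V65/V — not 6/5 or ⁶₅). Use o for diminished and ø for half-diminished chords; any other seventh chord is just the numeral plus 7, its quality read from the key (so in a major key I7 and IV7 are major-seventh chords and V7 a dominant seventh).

The pitches A-C#-E-G form a dominant seventh chord rooted on A.
A is not a diatonic chord root with this quality in C major, but it lies a perfect fifth above D (ii), so the chord functions as an applied dominant of ii.
With C# in the bass the chord is in first inversion, so the figured bass is 65.

V65/ii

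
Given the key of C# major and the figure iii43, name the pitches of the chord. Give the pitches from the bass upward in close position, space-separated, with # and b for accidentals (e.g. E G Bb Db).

In C# major, scale degree 3 is E#, and the diatonic chord built there is a minor seventh chord.
That chord is spelled E#-G#-B#-D#.
With the 43 figure the chord is in second inversion; from the bass B# upward in close position it reads B#-D#-E#-G#.

B# D# E# G#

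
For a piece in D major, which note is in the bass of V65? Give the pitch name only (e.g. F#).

V in D major has root A; the chord is A-C#-E-G.
The figure 65 means first inversion — the third is in the bass.

C#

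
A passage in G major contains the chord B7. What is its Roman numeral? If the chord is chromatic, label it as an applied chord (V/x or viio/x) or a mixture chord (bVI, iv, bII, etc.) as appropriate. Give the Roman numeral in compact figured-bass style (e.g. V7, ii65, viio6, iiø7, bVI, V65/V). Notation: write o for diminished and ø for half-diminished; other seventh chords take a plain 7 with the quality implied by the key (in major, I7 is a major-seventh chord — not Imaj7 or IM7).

V7/vi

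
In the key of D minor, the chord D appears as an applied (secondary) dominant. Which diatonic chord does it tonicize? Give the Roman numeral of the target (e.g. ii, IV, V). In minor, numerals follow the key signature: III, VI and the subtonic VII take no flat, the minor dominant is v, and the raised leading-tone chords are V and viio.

iv

The chord is a major triad on D.
A dominant resolves down a perfect fifth: D → G. In D minor, G is scale degree 4, i.e. iv.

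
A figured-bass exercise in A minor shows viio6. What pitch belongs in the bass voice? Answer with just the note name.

B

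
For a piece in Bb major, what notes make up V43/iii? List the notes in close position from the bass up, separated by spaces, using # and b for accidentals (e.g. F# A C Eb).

E G A C#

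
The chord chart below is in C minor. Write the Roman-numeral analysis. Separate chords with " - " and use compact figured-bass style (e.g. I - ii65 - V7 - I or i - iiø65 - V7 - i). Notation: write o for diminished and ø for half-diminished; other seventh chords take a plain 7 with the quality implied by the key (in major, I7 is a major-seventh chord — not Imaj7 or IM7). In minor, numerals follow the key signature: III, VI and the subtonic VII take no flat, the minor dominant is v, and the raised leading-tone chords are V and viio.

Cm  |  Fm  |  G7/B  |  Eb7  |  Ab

Cm has root C, degree 1 in C minor, so i.
Fm: minor triad on F = scale degree 4 → iv.
G7/B has root G, degree 5 in C minor, so V65.
Eb7: chromatic; Eb is V of VI, so V7/VI.
Ab: major triad on Ab = scale degree 6 → VI.

i - iv - V65 - V7/VI - VI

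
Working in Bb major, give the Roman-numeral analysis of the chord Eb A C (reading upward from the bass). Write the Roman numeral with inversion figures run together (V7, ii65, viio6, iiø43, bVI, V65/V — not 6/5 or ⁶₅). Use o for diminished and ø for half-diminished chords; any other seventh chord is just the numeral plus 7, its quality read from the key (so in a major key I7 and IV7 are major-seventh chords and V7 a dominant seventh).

viio64

The pitches A-C-Eb form a diminished triad rooted on A.
In Bb major, A is the leading tone; the diatonic diminished triad there is viio.
With Eb in the bass the chord is in second inversion, so the figured bass is 64.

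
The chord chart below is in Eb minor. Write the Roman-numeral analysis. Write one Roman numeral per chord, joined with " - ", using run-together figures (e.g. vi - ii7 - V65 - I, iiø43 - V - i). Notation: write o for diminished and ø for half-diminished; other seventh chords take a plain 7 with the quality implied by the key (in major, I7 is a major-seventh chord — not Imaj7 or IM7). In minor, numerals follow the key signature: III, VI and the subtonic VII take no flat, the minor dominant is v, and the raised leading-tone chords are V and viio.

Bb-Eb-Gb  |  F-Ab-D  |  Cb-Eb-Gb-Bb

i64 - viio6 - VI7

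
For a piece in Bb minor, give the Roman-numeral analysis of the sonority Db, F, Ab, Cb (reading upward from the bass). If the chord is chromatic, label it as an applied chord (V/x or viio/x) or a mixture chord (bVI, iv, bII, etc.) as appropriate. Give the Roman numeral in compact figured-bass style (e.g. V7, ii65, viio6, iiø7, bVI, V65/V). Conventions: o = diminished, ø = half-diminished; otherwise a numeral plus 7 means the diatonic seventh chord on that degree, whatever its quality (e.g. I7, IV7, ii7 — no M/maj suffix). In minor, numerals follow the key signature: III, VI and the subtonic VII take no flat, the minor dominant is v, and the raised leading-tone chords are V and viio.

V7/VI

The pitches Db-F-Ab-Cb form a dominant seventh chord rooted on Db.
Db is not a diatonic chord root with this quality in Bb minor, but it lies a perfect fifth above Gb (VI), so the chord functions as an applied dominant of VI.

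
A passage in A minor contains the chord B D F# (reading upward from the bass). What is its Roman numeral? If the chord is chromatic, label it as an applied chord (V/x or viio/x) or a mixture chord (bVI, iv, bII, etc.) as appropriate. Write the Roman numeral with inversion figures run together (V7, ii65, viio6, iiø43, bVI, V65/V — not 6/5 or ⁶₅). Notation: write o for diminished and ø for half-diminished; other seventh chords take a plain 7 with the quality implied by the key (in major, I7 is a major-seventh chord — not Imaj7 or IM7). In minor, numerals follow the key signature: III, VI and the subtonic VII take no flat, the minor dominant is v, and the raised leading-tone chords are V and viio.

ii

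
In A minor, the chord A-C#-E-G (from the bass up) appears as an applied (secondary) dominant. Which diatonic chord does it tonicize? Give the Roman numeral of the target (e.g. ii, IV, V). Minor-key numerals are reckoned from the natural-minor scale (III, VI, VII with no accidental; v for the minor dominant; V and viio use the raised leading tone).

The chord is a dominant seventh chord on A.
A dominant resolves down a perfect fifth: A → D. In A minor, D is scale degree 4, i.e. iv.

iv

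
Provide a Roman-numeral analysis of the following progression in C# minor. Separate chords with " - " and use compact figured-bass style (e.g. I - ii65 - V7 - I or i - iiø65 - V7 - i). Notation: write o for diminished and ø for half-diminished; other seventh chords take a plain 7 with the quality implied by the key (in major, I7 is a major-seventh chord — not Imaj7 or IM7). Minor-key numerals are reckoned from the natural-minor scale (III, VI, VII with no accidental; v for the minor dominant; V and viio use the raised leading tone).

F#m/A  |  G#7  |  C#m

iv6 - V7 - i

F#m/A: minor triad on F# = scale degree 4 → iv6.
G#7: root G# is the dominant; dominant seventh chord there is V7.
C#m: minor triad on C# = scale degree 1 → i.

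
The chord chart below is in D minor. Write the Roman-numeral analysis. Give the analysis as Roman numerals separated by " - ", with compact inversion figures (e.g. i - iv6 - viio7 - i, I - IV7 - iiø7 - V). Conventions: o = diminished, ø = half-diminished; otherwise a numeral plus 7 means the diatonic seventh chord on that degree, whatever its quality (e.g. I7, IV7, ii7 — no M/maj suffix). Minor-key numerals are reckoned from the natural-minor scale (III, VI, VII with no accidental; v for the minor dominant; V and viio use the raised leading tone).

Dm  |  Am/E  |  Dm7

Dm: minor triad on D = scale degree 1 → i.
Am/E: minor triad on A = scale degree 5 → v64.
Dm7: minor seventh chord on D = scale degree 1 → i7.

i - v64 - i7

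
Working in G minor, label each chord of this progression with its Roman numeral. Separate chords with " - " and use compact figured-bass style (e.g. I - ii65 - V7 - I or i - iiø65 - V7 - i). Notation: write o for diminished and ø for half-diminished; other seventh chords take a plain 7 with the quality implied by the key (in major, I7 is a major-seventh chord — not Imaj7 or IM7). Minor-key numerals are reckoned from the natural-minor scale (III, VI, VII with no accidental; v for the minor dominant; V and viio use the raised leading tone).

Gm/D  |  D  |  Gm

i64 - V - i

Gm/D has root G, degree 1 in G minor, so i64.
D: root D is the dominant; major triad there is V.
Gm: root G is the tonic; minor triad there is i.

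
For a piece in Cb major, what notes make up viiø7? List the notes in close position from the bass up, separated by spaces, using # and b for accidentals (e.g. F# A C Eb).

In Cb major, the leading tone is Bb, and the diatonic chord built there is a half-diminished seventh chord.
Stacking thirds from Bb gives Bb-Db-Fb-Ab.

Bb Db Fb Ab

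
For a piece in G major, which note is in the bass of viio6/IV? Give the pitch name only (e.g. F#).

D

The applied chord viio6/IV is rooted on B: B-D-F.
The figure 6 means first inversion — the third is in the bass.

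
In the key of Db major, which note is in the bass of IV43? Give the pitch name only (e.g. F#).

Db

IV in Db major has root Gb; the chord is Gb-Bb-Db-F.
The figure 43 means second inversion — the fifth is in the bass.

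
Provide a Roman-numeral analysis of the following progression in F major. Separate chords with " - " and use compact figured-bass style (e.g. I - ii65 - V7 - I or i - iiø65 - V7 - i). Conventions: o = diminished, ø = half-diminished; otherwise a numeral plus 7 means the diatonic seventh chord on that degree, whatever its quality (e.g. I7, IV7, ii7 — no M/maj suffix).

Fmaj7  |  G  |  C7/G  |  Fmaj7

Fmaj7: root F is the tonic; major seventh chord there is I7.
G is the secondary dominant of V (major triad on G): V/V.
C7/G: root C is the dominant; dominant seventh chord there is V43.
Fmaj7: root F is the tonic; major seventh chord there is I7.

I7 - V/V - V43 - I7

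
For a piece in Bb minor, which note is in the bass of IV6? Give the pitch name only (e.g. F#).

IV in Bb minor has root Eb; the chord is Eb-G-Bb.
The figure 6 means first inversion — the third is in the bass.

G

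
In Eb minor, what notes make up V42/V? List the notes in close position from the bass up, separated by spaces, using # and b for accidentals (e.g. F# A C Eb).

V42/V is a secondary dominant — the dominant seventh of V. V in Eb minor is Bb, so the applied chord's root is F, a perfect fifth above.
Building a dominant seventh chord on F gives F-A-C-Eb.
With the 42 figure the chord is in third inversion; from the bass Eb upward in close position it reads Eb-F-A-C.

Eb F A C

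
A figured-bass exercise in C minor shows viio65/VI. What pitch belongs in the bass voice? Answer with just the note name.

The applied chord viio65/VI is rooted on G: G-Bb-Db-Fb.
The figure 65 means first inversion — the third is in the bass.

Bb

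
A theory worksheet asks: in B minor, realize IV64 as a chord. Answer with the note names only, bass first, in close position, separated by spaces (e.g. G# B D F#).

Scale degree 4 in B minor is E; here the chord built on it is altered to a major triad. IV64 is the major subdominant, borrowed from the parallel major.
So the chord is E-G#-B.
With the 64 figure the chord is in second inversion; from the bass B upward in close position it reads B-E-G#.

B E G#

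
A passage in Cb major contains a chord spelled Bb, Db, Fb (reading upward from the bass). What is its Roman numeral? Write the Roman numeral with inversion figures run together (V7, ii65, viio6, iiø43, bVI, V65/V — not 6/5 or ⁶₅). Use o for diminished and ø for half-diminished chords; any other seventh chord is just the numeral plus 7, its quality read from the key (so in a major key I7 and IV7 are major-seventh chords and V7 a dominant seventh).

viio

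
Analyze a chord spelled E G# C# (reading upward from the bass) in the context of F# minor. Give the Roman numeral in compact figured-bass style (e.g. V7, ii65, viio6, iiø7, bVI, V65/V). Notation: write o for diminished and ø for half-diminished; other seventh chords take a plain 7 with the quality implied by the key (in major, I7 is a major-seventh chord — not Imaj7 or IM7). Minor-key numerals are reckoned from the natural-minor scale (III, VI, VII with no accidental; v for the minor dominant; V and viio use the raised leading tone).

v6

The pitches C#-E-G# form a minor triad rooted on C#.
In F# minor, C# is the dominant; the diatonic minor triad there is v.
With E in the bass the chord is in first inversion, so the figured bass is 6.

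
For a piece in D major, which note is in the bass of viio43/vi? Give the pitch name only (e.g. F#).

E

The applied chord viio43/vi is rooted on A#: A#-C#-E-G.
The figure 43 means second inversion — the fifth is in the bass.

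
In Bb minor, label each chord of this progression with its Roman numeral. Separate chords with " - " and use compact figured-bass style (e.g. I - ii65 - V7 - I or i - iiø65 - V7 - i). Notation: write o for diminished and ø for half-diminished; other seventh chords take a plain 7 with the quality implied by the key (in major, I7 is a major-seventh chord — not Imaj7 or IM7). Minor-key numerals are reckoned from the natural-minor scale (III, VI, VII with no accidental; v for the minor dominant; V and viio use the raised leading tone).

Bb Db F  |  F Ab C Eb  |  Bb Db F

Bb-Db-F: minor triad on Bb = scale degree 1 → i.
F-Ab-C-Eb has root F, degree 5 in Bb minor, so v7.
Bb-Db-F has root Bb, degree 1 in Bb minor, so i.

i - v7 - i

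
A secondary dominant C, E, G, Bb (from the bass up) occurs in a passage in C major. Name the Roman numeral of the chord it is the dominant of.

The chord is a dominant seventh chord on C.
A dominant resolves down a perfect fifth: C → F. In C major, F is scale degree 4, i.e. IV.

IV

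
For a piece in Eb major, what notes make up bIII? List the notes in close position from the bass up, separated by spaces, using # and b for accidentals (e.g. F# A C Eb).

Gb Bb Db

bIII is a major triad on the lowered third degree, borrowed from the parallel minor. In Eb major that root is Gb.
So the chord is Gb-Bb-Db.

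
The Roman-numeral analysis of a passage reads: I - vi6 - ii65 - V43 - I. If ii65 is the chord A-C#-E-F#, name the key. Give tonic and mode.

The chord F#m7/A is a minor seventh chord rooted on F#; its label is ii65.
ii65 on F# implies F# is the supertonic; that puts the tonic at E, and the lowercase numeral fits major mode.

E major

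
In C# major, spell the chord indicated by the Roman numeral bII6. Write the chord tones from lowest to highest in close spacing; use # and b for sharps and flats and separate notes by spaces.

F# A D

bII6 is the Neapolitan sixth — a major triad on the lowered second degree, here in its customary first inversion. In C# major that root is D.
So the chord is D-F#-A.
With the 6 figure the chord is in first inversion; from the bass F# upward in close position it reads F#-A-D.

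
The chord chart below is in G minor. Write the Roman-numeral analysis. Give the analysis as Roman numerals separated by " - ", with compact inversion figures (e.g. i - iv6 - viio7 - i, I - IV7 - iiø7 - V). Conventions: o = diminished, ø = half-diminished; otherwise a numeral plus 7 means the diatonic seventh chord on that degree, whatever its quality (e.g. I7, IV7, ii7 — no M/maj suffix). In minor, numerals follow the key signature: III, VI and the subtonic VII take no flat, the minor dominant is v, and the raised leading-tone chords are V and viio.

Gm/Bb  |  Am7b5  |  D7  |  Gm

Gm/Bb: minor triad on G = scale degree 1 → i6.
Am7b5: half-diminished seventh chord on A = scale degree 2 → iiø7.
D7 has root D, degree 5 in G minor, so V7.
Gm: root G is the tonic; minor triad there is i.

i6 - iiø7 - V7 - i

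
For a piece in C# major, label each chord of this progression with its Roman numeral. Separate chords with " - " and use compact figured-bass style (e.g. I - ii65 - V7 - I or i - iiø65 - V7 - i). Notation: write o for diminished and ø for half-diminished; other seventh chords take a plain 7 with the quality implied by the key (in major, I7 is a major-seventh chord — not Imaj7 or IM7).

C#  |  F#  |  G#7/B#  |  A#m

I - IV - V65 - vi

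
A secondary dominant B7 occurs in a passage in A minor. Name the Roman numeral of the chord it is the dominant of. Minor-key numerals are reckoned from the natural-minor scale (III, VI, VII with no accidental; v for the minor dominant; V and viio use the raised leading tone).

V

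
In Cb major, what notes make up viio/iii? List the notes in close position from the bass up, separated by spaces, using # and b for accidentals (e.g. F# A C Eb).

viio/iii is a secondary leading-tone chord. The target iii is Eb in Cb major; the applied chord is rooted a semitone below, on D.
Building a diminished triad on D gives D-F-Ab.

D F Ab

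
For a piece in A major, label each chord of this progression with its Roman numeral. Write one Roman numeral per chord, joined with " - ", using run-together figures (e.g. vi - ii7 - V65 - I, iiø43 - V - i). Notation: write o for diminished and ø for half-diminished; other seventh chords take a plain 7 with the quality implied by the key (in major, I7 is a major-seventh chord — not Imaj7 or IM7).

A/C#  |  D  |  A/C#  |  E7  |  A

A/C# has root A, degree 1 in A major, so I6.
D: major triad on D = scale degree 4 → IV.
A/C#: root A is the tonic; major triad there is I6.
E7 has root E, degree 5 in A major, so V7.
A: major triad on A = scale degree 1 → I.

I6 - IV - I6 - V7 - I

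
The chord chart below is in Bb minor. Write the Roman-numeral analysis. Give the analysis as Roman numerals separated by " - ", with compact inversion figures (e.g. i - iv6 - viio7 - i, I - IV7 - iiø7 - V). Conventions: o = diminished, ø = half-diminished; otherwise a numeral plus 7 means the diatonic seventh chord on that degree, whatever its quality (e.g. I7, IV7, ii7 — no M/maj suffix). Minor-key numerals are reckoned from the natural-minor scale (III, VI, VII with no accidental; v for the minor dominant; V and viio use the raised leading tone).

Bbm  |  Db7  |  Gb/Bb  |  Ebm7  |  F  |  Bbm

Bbm: root Bb is the tonic; minor triad there is i.
Db7: chromatic; Db is V of VI, so V7/VI.
Gb/Bb: root Gb is the submediant; major triad there is VI6.
Ebm7: root Eb is the subdominant; minor seventh chord there is iv7.
F has root F, degree 5 in Bb minor, so V.
Bbm: root Bb is the tonic; minor triad there is i.

i - V7/VI - VI6 - iv7 - V - i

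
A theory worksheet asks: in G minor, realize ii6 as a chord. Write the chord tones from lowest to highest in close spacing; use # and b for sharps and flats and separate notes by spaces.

C E A

Scale degree 2 in G minor is A; here the chord built on it is altered to a minor triad. ii6 is the minor supertonic, borrowed from the parallel major (the Dorian ii).
So the chord is A-C-E.
The figured bass 6 indicates first inversion, placing the third (C) in the bass: C-E-A.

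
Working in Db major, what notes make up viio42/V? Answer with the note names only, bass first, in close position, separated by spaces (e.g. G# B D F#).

Fb G Bb Db

viio42/V is a secondary leading-tone chord. The target V is Ab in Db major; the applied chord is rooted a semitone below, on G.
Building a fully diminished seventh chord on G gives G-Bb-Db-Fb.
With the 42 figure the chord is in third inversion; from the bass Fb upward in close position it reads Fb-G-Bb-Db.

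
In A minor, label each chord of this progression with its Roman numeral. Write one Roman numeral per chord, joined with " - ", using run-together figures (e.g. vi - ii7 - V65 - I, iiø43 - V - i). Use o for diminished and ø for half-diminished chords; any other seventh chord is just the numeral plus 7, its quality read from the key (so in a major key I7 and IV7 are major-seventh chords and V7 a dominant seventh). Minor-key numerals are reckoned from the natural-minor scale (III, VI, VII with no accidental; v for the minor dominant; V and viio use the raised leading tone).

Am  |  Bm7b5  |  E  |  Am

Am: minor triad on A = scale degree 1 → i.
Bm7b5: half-diminished seventh chord on B = scale degree 2 → iiø7.
E: root E is the dominant; major triad there is V.
Am has root A, degree 1 in A minor, so i.

i - iiø7 - V - i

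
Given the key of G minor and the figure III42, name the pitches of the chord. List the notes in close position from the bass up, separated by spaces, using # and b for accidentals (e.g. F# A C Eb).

A Bb D F

In G minor, scale degree 3 is Bb, and the diatonic chord built there is a major seventh chord.
Stacking thirds from Bb gives Bb-D-F-A.
The figured bass 42 indicates third inversion, placing the seventh (A) in the bass: A-Bb-D-F.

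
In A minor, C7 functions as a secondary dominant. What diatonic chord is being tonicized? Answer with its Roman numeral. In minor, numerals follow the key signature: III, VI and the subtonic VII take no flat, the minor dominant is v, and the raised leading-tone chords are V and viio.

VI

The chord is a dominant seventh chord on C.
A dominant resolves down a perfect fifth: C → F. In A minor, F is scale degree 6, i.e. VI.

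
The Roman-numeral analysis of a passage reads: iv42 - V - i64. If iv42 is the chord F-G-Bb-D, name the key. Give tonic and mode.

The chord Gm7/F is a minor seventh chord rooted on G; its label is iv42.
If G is scale degree 4 and the mode makes that degree carry a minor seventh chord, the tonic is D and the mode is minor.

D minor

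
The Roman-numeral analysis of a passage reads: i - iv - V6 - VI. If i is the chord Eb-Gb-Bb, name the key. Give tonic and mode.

Eb minor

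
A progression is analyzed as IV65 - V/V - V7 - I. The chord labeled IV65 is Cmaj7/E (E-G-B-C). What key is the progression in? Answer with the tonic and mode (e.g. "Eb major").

The chord Cmaj7/E is a major seventh chord rooted on C; its label is IV65.
Counting down 3 scale steps from C places the tonic on G; a major seventh chord on degree 4 is diatonic only in major.

G major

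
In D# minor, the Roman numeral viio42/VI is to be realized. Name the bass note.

G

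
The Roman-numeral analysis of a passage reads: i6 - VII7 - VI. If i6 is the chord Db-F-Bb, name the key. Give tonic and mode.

The chord Bbm/Db is a minor triad rooted on Bb; its label is i6.
If Bb is scale degree 1 and the mode makes that degree carry a minor triad, the tonic is Bb and the mode is minor.

Bb minor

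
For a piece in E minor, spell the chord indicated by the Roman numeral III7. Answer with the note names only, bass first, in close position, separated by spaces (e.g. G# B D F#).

G B D F#

The numeral's case and figure indicate a major seventh chord. In E minor its root, the mediant, is G.
That chord is spelled G-B-D-F#.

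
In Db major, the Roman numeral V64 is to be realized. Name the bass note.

Eb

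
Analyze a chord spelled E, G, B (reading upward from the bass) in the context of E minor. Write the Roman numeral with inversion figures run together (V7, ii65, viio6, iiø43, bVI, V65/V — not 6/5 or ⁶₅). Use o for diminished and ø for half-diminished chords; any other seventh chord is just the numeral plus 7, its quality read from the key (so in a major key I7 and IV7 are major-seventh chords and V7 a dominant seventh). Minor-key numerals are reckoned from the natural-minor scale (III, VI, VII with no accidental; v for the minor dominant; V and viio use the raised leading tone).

The pitches E-G-B form a minor triad rooted on E.
E is scale degree 1 in E minor, and a minor triad on that degree is written i.

i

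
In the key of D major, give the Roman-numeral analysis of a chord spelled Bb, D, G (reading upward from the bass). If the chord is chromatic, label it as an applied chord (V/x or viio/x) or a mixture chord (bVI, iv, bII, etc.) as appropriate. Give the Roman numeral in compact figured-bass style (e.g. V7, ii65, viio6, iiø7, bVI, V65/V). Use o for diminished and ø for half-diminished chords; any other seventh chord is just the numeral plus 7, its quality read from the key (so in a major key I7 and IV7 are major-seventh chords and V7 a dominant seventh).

iv6

The pitches G-Bb-D form a minor triad rooted on G.
G is the fourth degree of D major. This is the minor subdominant, borrowed from the parallel minor.
With Bb in the bass the chord is in first inversion, so the figured bass is 6.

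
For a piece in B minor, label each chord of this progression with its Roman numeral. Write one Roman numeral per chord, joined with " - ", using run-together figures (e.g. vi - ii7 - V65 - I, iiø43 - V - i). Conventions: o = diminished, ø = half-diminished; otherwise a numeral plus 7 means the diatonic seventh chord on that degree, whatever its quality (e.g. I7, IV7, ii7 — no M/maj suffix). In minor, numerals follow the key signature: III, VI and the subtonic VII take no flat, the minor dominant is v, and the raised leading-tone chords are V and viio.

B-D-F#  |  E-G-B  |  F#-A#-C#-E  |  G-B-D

i - iv - V7 - VI

B-D-F#: minor triad on B = scale degree 1 → i.
E-G-B has root E, degree 4 in B minor, so iv.
F#-A#-C#-E: root F# is the dominant; dominant seventh chord there is V7.
G-B-D: root G is the submediant; major triad there is VI.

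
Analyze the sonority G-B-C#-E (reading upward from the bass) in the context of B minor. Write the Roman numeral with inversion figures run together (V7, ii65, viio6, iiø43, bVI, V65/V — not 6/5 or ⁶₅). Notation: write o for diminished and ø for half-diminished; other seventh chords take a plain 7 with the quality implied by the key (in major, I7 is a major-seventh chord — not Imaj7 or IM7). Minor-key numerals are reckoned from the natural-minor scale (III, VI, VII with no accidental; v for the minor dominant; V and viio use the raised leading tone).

Stacked in thirds the chord is C#-E-G-B: a half-diminished seventh chord on C#.
C# is scale degree 2 in B minor, and a half-diminished seventh chord on that degree is written iiø7.
With G in the bass the chord is in second inversion, so the figured bass is 43.

iiø43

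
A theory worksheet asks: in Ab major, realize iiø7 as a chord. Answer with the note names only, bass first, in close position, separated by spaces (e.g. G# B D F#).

Bb Db Fb Ab

iiø7 is the half-diminished supertonic seventh, borrowed from the parallel minor. In Ab major that root is Bb.
So the chord is Bb-Db-Fb-Ab.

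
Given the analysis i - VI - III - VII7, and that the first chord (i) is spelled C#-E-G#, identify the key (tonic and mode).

C# minor

i is given as C#-E-G# — a minor triad with root C#.
If C# is scale degree 1 and the mode makes that degree carry a minor triad, the tonic is C# and the mode is minor.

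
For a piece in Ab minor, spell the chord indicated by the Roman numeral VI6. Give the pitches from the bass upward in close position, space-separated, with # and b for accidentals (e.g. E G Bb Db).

Ab Cb Fb

In Ab minor, the sixth degree is Fb, and the diatonic chord built there is a major triad.
Stacking thirds from Fb gives Fb-Ab-Cb.
The figured bass 6 indicates first inversion, placing the third (Ab) in the bass: Ab-Cb-Fb.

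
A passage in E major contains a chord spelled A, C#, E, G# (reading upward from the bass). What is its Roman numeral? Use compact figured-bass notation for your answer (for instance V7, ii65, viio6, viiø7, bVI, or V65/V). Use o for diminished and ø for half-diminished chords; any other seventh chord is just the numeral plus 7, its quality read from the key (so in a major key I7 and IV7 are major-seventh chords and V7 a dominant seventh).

IV7

Stacked in thirds the chord is A-C#-E-G#: a major seventh chord on A.
A is scale degree 4 in E major, and a major seventh chord on that degree is written IV7.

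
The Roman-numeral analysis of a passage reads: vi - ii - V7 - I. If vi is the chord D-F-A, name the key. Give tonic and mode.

F major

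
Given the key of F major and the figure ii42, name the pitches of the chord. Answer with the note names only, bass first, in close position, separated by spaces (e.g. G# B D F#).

F G Bb D

The numeral's case and figure indicate a minor seventh chord. In F major its root, the supertonic, is G.
That chord is spelled G-Bb-D-F.
The figured bass 42 indicates third inversion, placing the seventh (F) in the bass: F-G-Bb-D.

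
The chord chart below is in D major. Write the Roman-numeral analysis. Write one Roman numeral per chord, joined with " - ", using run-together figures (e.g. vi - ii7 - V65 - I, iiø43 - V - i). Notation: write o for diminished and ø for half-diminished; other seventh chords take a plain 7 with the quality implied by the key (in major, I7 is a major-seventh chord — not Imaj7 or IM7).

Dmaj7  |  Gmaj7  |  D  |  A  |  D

I7 - IV7 - I - V - I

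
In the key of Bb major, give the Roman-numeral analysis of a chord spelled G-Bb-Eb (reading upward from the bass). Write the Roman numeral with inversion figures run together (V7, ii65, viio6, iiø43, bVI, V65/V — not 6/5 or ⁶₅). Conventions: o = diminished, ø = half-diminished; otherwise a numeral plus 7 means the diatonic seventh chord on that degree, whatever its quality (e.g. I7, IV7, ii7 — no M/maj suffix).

The pitches Eb-G-Bb form a major triad rooted on Eb.
In Bb major, Eb is the subdominant; the diatonic major triad there is IV.
With G in the bass the chord is in first inversion, so the figured bass is 6.

IV6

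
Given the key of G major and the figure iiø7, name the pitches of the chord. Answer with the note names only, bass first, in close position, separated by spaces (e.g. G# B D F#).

A C Eb G

iiø7 is the half-diminished supertonic seventh, borrowed from the parallel minor. In G major that root is A.
So the chord is A-C-Eb-G, a half-diminished seventh chord.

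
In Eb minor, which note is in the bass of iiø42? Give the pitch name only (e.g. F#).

Eb

iiø in Eb minor has root F; the chord is F-Ab-Cb-Eb.
The figure 42 means third inversion — the seventh is in the bass.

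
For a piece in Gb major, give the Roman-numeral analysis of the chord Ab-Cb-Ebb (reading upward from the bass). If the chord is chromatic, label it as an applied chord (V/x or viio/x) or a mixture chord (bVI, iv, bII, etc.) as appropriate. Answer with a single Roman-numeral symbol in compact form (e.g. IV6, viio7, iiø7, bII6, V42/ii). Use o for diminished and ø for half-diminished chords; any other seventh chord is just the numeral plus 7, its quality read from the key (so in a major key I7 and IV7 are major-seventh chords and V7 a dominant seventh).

The pitches Ab-Cb-Ebb form a diminished triad rooted on Ab.
Ab is the second degree of Gb major. This is the diminished supertonic triad, borrowed from the parallel minor.

iio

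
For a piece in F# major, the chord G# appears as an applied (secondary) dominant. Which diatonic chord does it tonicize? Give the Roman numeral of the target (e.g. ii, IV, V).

The chord is a major triad on G#.
A dominant resolves down a perfect fifth: G# → C#. In F# major, C# is scale degree 5, i.e. V.

V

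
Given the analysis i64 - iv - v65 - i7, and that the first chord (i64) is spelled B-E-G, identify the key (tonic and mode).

E minor

The anchor chord is a minor triad on E, labeled i64.
If E is scale degree 1 and the mode makes that degree carry a minor triad, the tonic is E and the mode is minor.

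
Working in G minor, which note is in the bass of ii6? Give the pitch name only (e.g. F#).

ii in G minor has root A; the chord is A-C-E.
The figure 6 means first inversion — the third is in the bass.

C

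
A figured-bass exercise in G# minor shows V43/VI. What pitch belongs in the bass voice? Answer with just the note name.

The applied chord V43/VI is rooted on B: B-D#-F#-A.
The figure 43 means second inversion — the fifth is in the bass.

F#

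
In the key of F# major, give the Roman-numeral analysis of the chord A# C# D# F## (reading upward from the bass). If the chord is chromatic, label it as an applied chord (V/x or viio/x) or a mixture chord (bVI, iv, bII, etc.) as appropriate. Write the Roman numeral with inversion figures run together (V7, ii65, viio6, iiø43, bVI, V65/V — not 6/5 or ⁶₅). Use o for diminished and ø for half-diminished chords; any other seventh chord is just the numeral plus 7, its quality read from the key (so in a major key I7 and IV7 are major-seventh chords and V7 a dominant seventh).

The pitches D#-F##-A#-C# form a dominant seventh chord rooted on D#.
D# is not a diatonic chord root with this quality in F# major, but it lies a perfect fifth above G# (ii), so the chord functions as an applied dominant of ii.
With A# in the bass the chord is in second inversion, so the figured bass is 43.

V43/ii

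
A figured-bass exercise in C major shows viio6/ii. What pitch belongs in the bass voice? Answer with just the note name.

E

The applied chord viio6/ii is rooted on C#: C#-E-G.
The figure 6 means first inversion — the third is in the bass.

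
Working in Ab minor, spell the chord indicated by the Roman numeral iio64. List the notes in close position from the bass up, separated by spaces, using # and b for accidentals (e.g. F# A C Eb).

Fb Bb Db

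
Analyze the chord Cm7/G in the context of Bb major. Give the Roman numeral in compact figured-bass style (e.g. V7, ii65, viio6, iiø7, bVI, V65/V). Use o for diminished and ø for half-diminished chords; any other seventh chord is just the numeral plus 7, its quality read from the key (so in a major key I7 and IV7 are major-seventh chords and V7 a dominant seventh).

ii43

The pitches C-Eb-G-Bb form a minor seventh chord rooted on C.
In Bb major, C is the supertonic; the diatonic minor seventh chord there is ii7.
With G in the bass the chord is in second inversion, so the figured bass is 43.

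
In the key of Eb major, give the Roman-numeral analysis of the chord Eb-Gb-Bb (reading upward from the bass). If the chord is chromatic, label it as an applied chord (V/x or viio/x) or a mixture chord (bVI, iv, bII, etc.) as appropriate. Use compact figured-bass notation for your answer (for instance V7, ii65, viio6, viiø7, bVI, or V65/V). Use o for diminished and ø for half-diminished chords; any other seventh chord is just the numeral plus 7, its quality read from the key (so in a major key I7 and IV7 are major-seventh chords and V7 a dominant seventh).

i

The pitches Eb-Gb-Bb form a minor triad rooted on Eb.
Eb is the first degree of Eb major. This is the minor tonic, borrowed from the parallel minor.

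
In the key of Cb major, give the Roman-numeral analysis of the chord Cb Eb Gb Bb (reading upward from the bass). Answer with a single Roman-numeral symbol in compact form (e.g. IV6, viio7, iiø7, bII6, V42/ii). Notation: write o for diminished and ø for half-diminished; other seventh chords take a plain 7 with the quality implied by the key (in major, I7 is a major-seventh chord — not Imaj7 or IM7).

I7

The pitches Cb-Eb-Gb-Bb form a major seventh chord rooted on Cb.
In Cb major, Cb is the tonic; the diatonic major seventh chord there is I7.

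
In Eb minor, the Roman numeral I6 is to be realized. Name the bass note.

G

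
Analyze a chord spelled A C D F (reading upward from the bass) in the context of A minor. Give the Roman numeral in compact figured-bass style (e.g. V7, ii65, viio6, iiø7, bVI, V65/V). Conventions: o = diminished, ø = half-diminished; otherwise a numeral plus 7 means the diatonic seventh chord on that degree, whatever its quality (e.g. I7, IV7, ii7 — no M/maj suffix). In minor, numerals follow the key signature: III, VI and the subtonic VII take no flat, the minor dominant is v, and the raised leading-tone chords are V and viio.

Stacked in thirds the chord is D-F-A-C: a minor seventh chord on D.
D is scale degree 4 in A minor, and a minor seventh chord on that degree is written iv7.
With A in the bass the chord is in second inversion, so the figured bass is 43.

iv43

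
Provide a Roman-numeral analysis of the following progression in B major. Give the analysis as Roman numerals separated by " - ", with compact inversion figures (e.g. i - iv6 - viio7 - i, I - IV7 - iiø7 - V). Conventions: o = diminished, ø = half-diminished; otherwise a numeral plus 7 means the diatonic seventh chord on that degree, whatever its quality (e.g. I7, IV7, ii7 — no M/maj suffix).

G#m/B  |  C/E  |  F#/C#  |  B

vi6 - bII6 - V64 - I

G#m/B has root G#, degree 6 in B major, so vi6.
C/E: C with this quality isn't in the key; a major triad on b2 is the Neapolitan sixth, bII6 (third, E, in the bass — hence the 6).
F#/C#: major triad on F# = scale degree 5 → V64.
B has root B, degree 1 in B major, so I.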